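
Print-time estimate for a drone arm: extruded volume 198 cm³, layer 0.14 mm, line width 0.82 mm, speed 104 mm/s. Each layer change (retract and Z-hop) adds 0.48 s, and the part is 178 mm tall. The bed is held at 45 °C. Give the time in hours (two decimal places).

Line area = 0.14 × 0.82 = 0.1148 mm².
Total extruded path = 198000/0.1148 = 1724738.7 mm.
Print-move time = 1724738.7 / 104, so 16584 s.
Layer count = ceil(178 / 0.14) = 1272.
Non-print overhead = 1272 × 0.48, so 610.56 s.
Total = 16584 + 610.56 = 17194.56 s = 4.78 hours.

4.78 hours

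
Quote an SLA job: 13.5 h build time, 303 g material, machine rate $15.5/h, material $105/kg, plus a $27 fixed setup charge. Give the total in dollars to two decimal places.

$268.07

Time charge = 15.5 × 13.5 = $209.25.
Material charge = 105 × 303/1000 = $31.815.
Total = 209.25 + 31.815 + 27 = 268.065 ≈ $268.07.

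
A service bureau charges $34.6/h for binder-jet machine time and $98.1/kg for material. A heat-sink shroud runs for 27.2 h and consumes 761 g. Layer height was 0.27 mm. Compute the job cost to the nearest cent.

$1015.77

Machine-time cost = 34.6 × 27.2, so $941.12.
Material charge = 98.1 × 761/1000 = $74.6541.
Total = 941.12 + 74.6541 = 1015.7741 ≈ $1015.77.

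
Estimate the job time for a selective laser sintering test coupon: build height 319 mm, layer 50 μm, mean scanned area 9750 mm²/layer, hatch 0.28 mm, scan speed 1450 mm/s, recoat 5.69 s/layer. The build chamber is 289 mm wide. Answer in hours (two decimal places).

52.64 hours

Layers = ⌈319/0.05⌉ = 6380.
Per-layer scan distance: 9750 / 0.28 → 34821.4 mm.
Per-layer scan time = 34821.4 / 1450 = 24.0148 s.
Layer cycle = 24.0148 + 5.69, so 29.7048 s.
Build time = 6380 × 29.7048 = 189516.624 s = 52.64 hours.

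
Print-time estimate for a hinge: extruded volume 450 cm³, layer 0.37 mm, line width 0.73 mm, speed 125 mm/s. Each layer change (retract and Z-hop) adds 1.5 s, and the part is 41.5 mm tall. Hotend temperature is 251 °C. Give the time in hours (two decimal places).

3.75 hours

Line area = 0.37 × 0.73, so 0.2701 mm².
Toolpath length = 450 cm³ / 0.2701 mm² = 450000 / 0.2701 = 1666049.6 mm.
Print-move time: 1666049.6 / 125 → 13328.4 s.
Layers = ⌈41.5/0.37⌉ = 113.
Non-print overhead: 113 × 1.5 → 169.5 s.
Total = 13328.4 + 169.5 = 13497.9 s = 3.75 hours.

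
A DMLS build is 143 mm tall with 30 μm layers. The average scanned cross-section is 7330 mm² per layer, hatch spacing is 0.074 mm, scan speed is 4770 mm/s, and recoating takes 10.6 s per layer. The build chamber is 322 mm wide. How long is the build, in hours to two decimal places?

Number of layers: 143 / 0.03 → 4767 (rounded up).
Scan path per layer = 7330 / 0.074, so 99054.1 mm.
Per-layer scan time = 99054.1 / 4770 = 20.7661 s.
Time per layer: 20.7661 + 10.6 → 31.3661 s.
4767 layers × 31.3661 s/layer = 149522.1987 s, i.e. 41.53 hours.

41.53 hours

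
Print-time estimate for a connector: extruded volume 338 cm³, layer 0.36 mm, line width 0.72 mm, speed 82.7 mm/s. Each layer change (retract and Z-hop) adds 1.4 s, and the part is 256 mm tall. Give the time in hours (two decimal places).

Line area = 0.36 × 0.72, so 0.2592 mm².
Total extruded path = 338000/0.2592 = 1304012.3 mm.
Print-move time: 1304012.3 / 82.7 → 15768 s.
Number of layers: 256 / 0.36 → 712 (rounded up).
Layer-change overhead = 712 × 1.4, so 996.8 s.
Altogether 15768 + 996.8 = 16764.8 s, i.e. 4.66 hours.

4.66 hours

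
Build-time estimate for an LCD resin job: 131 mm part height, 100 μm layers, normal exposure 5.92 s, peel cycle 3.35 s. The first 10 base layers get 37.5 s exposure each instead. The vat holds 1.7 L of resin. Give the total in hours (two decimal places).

Layers = ⌈131/0.1⌉ = 1310.
Base layers: 10 × (37.5 + 3.35) → 408.5 s.
Regular layers = 1300 × (5.92 + 3.35) = 12051 s.
Total = 408.5 + 12051 = 12459.5 s = 3.46 hours.

3.46 hours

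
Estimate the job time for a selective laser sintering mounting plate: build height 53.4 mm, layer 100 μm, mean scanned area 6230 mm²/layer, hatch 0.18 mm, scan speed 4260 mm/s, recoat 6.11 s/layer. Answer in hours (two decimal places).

Layer count = ceil(53.4 / 0.1) = 534.
Scan path per layer: 6230 / 0.18 → 34611.1 mm.
Per-layer scan time = 34611.1 / 4260 = 8.1247 s.
Layer cycle: 8.1247 + 6.11 → 14.2347 s.
Build time = 534 × 14.2347 = 7601.3298 s = 2.11 hours.

2.11 hours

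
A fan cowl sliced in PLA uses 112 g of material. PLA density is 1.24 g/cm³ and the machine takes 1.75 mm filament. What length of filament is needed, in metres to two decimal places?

Volume = 112 g / 1.24 g·cm⁻³ = 90.3226 cm³ = 90322.6 mm³.
Cross-section of 1.75 mm filament: π·(1.75/2)² = 2.4053 mm².
Length = 90322.6 / 2.4053 = 37551.49 mm = 37.55 m.

37.55 m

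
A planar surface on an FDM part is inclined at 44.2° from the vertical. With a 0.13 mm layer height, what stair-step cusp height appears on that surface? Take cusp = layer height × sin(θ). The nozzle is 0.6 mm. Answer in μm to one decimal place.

Cusp = layer height × sin(44.2°) = 0.13 × 0.6972 = 0.090636 mm = 90.6 μm.

90.6 μm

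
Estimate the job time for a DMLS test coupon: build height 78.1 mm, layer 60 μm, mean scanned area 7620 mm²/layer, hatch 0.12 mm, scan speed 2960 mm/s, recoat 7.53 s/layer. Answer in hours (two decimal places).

Number of layers: 78.1 / 0.06 → 1302 (rounded up).
Per-layer scan distance = 7620 / 0.12, so 63500 mm.
Scan time per layer = 63500 / 2960 = 21.4527 s.
Per-layer time = 21.4527 + 7.53, so 28.9827 s.
Build time = 1302 × 28.9827 = 37735.4754 s = 10.48 hours.

10.48 hours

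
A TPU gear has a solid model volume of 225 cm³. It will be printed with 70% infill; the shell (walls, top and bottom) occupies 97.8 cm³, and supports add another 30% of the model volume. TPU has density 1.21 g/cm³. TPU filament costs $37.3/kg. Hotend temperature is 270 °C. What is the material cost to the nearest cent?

$11.48

Infill region = 225 − 97.8, so 127.2 cm³.
Infill deposited: 0.70 × 127.2 → 89.04 cm³.
Support: 0.30 × 225 → 67.5 cm³.
Deposited volume: 97.8 + 89.04 + 67.5 → 254.34 cm³.
Mass = 254.34 × 1.21 = 307.7514 g.
Cost = 307.7514 g / 1000 × $37.3/kg = $11.48.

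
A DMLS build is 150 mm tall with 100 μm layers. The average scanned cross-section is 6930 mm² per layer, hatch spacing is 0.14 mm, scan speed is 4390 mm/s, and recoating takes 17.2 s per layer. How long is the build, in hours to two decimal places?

11.86 hours

Number of layers: 150 / 0.1 → 1500 (rounded up).
Scan path per layer = 6930 / 0.14, so 49500 mm.
Per-layer scan time: 49500 / 4390 → 11.2756 s.
Time per layer: 11.2756 + 17.2 → 28.4756 s.
Build time = 1500 × 28.4756 = 42713.4 s = 11.86 hours.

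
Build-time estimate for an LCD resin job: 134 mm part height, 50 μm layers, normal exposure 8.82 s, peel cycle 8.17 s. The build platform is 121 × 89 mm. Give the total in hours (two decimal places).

12.65 hours

Layers = ⌈134/0.05⌉ = 2680.
Each layer takes = 8.82 + 8.17, so 16.99 s.
Total = 2680 × 16.99 = 45533.2 s = 12.65 hours.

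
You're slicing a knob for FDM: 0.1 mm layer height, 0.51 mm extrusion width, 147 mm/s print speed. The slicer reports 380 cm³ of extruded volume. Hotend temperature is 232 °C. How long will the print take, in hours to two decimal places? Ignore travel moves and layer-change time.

Extrusion cross-section: 0.1 × 0.51 → 0.051 mm².
Toolpath length = 380 cm³ / 0.051 mm² = 380000 / 0.051 = 7450980.4 mm.
Print-move time = 7450980.4 / 147, so 50686.9 s.
In the requested units: 50686.9 s = 14.08 hours.

14.08 hours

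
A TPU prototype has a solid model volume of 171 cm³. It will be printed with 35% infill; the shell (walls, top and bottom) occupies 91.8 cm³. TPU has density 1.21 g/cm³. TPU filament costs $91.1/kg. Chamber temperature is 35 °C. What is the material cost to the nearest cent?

Interior volume: 171 − 91.8 → 79.2 cm³.
Infill deposited = 0.35 × 79.2 = 27.72 cm³.
Deposited volume = 91.8 + 27.72, so 119.52 cm³.
Mass: 119.52 × 1.21 → 144.6192 g.
Cost = 144.6192 g / 1000 × $91.1/kg = $13.17.

$13.17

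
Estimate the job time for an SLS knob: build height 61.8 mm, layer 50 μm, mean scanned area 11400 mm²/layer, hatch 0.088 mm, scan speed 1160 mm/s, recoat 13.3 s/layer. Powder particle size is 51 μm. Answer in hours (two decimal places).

42.91 hours

Layers = ⌈61.8/0.05⌉ = 1236.
Hatch length per layer = 11400 / 0.088 = 129545.5 mm.
Per-layer scan time = 129545.5 / 1160 = 111.6772 s.
Layer cycle: 111.6772 + 13.3 → 124.9772 s.
Total: 1236 × 124.9772 s = 154471.8192 s → 42.91 hours.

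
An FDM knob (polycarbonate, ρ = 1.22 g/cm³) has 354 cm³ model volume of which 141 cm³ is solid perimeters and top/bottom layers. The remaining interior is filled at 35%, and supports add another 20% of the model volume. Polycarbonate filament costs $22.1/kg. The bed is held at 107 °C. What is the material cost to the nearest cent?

Interior volume = 354 − 141 = 213 cm³.
Infill volume: 0.35 × 213 → 74.55 cm³.
Support = 0.20 × 354, so 70.8 cm³.
Total extruded = 141 + 74.55 + 70.8, so 286.35 cm³.
Mass = 286.35 × 1.22 = 349.347 g.
At $22.1/kg: 349.347/1000 × 22.1 = $7.72.

$7.72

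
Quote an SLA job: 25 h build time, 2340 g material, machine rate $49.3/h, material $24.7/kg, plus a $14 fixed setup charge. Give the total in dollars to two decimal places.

Machine-time cost: 49.3 × 25 → $1232.50.
Feedstock cost: 24.7 × 2340/1000 → $57.798.
Total = 1232.50 + 57.798 + 14 = 1304.298 ≈ $1304.30.

$1304.30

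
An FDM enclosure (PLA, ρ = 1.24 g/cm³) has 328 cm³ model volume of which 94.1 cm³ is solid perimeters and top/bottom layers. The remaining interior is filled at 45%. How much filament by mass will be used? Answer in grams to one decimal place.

Infill region = 328 − 94.1 = 233.9 cm³.
Infill deposited: 0.45 × 233.9 → 105.255 cm³.
Total printed volume = 94.1 + 105.255 = 199.355 cm³.
Mass = 199.355 × 1.24, so 247.2002 g.

247.2 g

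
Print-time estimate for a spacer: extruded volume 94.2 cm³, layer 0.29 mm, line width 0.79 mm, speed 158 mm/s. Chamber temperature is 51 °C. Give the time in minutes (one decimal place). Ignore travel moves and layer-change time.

43.4 minutes

Extrusion cross-section = 0.29 × 0.79 = 0.2291 mm².
Total extruded path = 94200/0.2291 = 411174.2 mm.
Extrusion time = 411174.2 / 158, so 2602.4 s.
In the requested units: 2602.4 s = 43.4 minutes.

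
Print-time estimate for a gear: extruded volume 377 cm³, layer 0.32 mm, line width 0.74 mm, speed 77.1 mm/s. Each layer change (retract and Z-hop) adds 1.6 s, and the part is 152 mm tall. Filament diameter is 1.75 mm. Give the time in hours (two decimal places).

5.95 hours

Extrusion cross-section = 0.32 × 0.74, so 0.2368 mm².
Total extruded path = 377000/0.2368 = 1592060.8 mm.
Print-move time = 1592060.8 / 77.1, so 20649.3 s.
Number of layers: 152 / 0.32 → 475 (rounded up).
Z-hop total: 475 × 1.6 → 760 s.
Altogether 20649.3 + 760 = 21409.3 s, i.e. 5.95 hours.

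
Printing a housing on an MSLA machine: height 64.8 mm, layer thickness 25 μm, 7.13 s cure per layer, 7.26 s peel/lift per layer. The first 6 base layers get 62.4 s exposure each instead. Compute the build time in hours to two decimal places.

Layer count = ceil(64.8 / 0.025) = 2592.
Burn-in layers = 6 × (62.4 + 7.26) = 417.96 s.
Remaining layers = 2586 × (7.13 + 7.26) = 37212.54 s.
Total = 417.96 + 37212.54 = 37630.5 s = 10.45 hours.

10.45 hours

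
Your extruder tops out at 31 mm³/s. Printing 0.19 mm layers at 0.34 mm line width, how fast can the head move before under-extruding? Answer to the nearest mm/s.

480 mm/s

Extrusion cross-section = 0.19 × 0.34, so 0.0646 mm².
v_max = Q/A = 31/0.0646 = 479.88 mm/s → 480 mm/s.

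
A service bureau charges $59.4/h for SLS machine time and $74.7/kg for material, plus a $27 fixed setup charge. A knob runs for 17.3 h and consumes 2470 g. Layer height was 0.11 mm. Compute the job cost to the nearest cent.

$1239.13

Machine cost: 59.4 × 17.3 → $1027.62.
Feedstock cost = 74.7 × 2470/1000 = $184.509.
Adding setup: 1027.62 + 184.509 + 27 → 1239.129 ≈ $1239.13.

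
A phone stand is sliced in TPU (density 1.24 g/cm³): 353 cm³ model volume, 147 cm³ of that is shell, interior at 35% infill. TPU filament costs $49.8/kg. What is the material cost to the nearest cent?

Infill region = 353 − 147 = 206 cm³.
Infill deposited = 0.35 × 206, so 72.1 cm³.
Deposited volume: 147 + 72.1 → 219.1 cm³.
Mass: 219.1 × 1.24 → 271.684 g.
Cost = 271.684 g / 1000 × $49.8/kg = $13.53.

$13.53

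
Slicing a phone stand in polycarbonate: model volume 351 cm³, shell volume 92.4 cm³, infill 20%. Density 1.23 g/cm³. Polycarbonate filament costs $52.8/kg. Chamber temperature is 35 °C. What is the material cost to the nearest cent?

$9.36

Infill region: 351 − 92.4 → 258.6 cm³.
Infill deposited = 0.20 × 258.6 = 51.72 cm³.
Total extruded: 92.4 + 51.72 → 144.12 cm³.
Mass = 144.12 × 1.23 = 177.2676 g.
Cost = 177.2676 g / 1000 × $52.8/kg = $9.36.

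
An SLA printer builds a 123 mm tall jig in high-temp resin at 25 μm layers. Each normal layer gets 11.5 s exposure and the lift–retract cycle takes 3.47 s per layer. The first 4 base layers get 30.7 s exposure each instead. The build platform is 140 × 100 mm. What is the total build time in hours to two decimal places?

20.48 hours

Layer count = ceil(123 / 0.025) = 4920.
Bottom layers: 4 × (30.7 + 3.47) → 136.68 s.
Regular layers = 4916 × (11.5 + 3.47), so 73592.52 s.
Sum: 136.68 + 73592.52 = 73729.2 s → 20.48 hours.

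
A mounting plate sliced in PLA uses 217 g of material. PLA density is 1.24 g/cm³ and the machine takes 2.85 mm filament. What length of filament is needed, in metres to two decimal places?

27.43 m

Volume = 217 g / 1.24 g·cm⁻³ = 175 cm³ = 175000 mm³.
Cross-section of 2.85 mm filament: π·(2.85/2)² = 6.3794 mm².
Length = 175000 / 6.3794 = 27432.05 mm = 27.43 m.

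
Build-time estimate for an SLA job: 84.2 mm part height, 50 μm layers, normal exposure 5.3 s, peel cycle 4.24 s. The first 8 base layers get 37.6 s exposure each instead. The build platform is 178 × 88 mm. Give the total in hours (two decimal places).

Layers = ⌈84.2/0.05⌉ = 1684.
Bottom layers: 8 × (37.6 + 4.24) → 334.72 s.
Normal layers: 1676 × (5.3 + 4.24) → 15989.04 s.
Sum: 334.72 + 15989.04 = 16323.76 s → 4.53 hours.

4.53 hours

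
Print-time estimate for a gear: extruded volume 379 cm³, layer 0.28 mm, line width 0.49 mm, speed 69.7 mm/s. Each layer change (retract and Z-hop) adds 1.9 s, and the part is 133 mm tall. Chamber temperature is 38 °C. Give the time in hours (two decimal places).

11.26 hours

Bead cross-section: 0.28 × 0.49 → 0.1372 mm².
Total extruded path = 379000/0.1372 = 2762390.7 mm.
Time extruding: 2762390.7 / 69.7 → 39632.6 s.
Layer count = ceil(133 / 0.28) = 475.
Layer-change overhead = 475 × 1.9 = 902.5 s.
Altogether 39632.6 + 902.5 = 40535.1 s, i.e. 11.26 hours.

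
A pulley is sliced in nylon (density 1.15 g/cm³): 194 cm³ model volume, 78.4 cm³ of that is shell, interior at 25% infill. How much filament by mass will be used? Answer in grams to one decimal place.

123.4 g

Infill region = 194 − 78.4, so 115.6 cm³.
Deposited infill = 0.25 × 115.6, so 28.9 cm³.
Total printed volume = 78.4 + 28.9 = 107.3 cm³.
Mass: 107.3 × 1.15 → 123.395 g.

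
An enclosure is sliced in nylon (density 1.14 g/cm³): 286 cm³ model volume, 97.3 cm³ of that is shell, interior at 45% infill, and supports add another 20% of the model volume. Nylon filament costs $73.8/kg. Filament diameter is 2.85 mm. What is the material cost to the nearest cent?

$20.14

Infill region = 286 − 97.3, so 188.7 cm³.
Deposited infill = 0.45 × 188.7, so 84.915 cm³.
Support = 0.20 × 286 = 57.2 cm³.
Total extruded = 97.3 + 84.915 + 57.2 = 239.415 cm³.
Mass = 239.415 × 1.14 = 272.9331 g.
Cost = 272.9331 g / 1000 × $73.8/kg = $20.14.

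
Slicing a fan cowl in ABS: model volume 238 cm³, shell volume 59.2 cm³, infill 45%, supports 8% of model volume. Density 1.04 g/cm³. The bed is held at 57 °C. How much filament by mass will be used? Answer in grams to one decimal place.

165.0 g

Volume inside the shell = 238 − 59.2 = 178.8 cm³.
Infill deposited = 0.45 × 178.8 = 80.46 cm³.
Support: 0.08 × 238 → 19.04 cm³.
Total extruded = 59.2 + 80.46 + 19.04, so 158.7 cm³.
Mass = 158.7 × 1.04 = 165.048 g.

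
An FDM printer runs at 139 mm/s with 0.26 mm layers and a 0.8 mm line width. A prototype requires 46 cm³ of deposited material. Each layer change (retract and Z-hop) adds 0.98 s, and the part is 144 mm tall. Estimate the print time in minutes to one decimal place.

35.6 minutes

Bead cross-section = 0.26 × 0.8, so 0.208 mm².
Total extruded path = 46000/0.208 = 221153.8 mm.
Extrusion time = 221153.8 / 139 = 1591 s.
Layers = ⌈144/0.26⌉ = 554.
Layer-change overhead = 554 × 0.98, so 542.92 s.
Altogether 1591 + 542.92 = 2133.92 s, i.e. 35.6 minutes.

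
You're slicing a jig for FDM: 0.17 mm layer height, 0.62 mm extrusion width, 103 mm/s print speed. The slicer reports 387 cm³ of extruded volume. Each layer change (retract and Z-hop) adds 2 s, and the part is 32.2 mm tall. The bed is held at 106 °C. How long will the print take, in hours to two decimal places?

10.01 hours

Bead cross-section = 0.17 × 0.62, so 0.1054 mm².
Toolpath length = 387 cm³ / 0.1054 mm² = 387000 / 0.1054 = 3671726.8 mm.
Extrusion time: 3671726.8 / 103 → 35647.8 s.
Layer count = ceil(32.2 / 0.17) = 190.
Z-hop total = 190 × 2, so 380 s.
Altogether 35647.8 + 380 = 36027.8 s, i.e. 10.01 hours.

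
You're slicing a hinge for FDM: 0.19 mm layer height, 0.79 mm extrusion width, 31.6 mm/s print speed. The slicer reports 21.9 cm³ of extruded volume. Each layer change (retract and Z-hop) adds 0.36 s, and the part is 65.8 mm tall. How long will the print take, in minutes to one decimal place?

79.0 minutes

Extrusion cross-section: 0.19 × 0.79 → 0.1501 mm².
Total extruded path = 21900/0.1501 = 145902.7 mm.
Print-move time = 145902.7 / 31.6 = 4617.2 s.
Layer count = ceil(65.8 / 0.19) = 347.
Layer-change overhead: 347 × 0.36 → 124.92 s.
Altogether 4617.2 + 124.92 = 4742.12 s, i.e. 79.0 minutes.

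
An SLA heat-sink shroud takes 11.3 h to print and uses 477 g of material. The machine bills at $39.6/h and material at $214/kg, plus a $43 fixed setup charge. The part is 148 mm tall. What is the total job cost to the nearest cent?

$592.56

Machine-time cost = 39.6 × 11.3 = $447.48.
Material cost = 214 × 477/1000, so $102.078.
Adding setup: 447.48 + 102.078 + 43 → 592.558 ≈ $592.56.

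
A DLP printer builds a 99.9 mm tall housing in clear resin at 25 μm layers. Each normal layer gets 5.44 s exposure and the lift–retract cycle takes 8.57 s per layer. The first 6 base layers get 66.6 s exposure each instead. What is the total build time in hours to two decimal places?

15.65 hours

Layer count = ceil(99.9 / 0.025) = 3996.
Burn-in layers = 6 × (66.6 + 8.57) = 451.02 s.
Regular layers = 3990 × (5.44 + 8.57), so 55899.9 s.
Sum: 451.02 + 55899.9 = 56350.92 s → 15.65 hours.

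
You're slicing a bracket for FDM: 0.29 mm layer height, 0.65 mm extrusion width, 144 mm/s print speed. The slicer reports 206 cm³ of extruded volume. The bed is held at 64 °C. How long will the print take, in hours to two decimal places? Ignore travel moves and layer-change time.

Line area: 0.29 × 0.65 → 0.1885 mm².
Toolpath length = 206 cm³ / 0.1885 mm² = 206000 / 0.1885 = 1092838.2 mm.
Print-move time = 1092838.2 / 144, so 7589.2 s.
That's 7589.2 s → 2.11 hours.

2.11 hours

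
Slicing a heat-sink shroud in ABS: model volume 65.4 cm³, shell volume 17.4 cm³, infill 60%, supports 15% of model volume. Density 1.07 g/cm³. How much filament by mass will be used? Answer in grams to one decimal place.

59.9 g

Volume inside the shell: 65.4 − 17.4 → 48 cm³.
Deposited infill = 0.60 × 48, so 28.8 cm³.
Support = 0.15 × 65.4, so 9.81 cm³.
Total extruded = 17.4 + 28.8 + 9.81 = 56.01 cm³.
Mass = 56.01 × 1.07, so 59.9307 g.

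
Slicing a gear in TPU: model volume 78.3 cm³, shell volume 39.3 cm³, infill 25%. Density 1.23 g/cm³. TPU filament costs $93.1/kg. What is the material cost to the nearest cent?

Infill region = 78.3 − 39.3 = 39 cm³.
Infill deposited = 0.25 × 39 = 9.75 cm³.
Total printed volume = 39.3 + 9.75, so 49.05 cm³.
Mass: 49.05 × 1.23 → 60.3315 g.
At $93.1/kg: 60.3315/1000 × 93.1 = $5.62.

$5.62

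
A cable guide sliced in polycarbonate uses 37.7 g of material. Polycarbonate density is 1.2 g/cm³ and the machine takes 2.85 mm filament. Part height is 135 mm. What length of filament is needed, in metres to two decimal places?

4.92 m

Volume = 37.7 g / 1.2 g·cm⁻³ = 31.4167 cm³ = 31416.7 mm³.
A = π r² = π × 1.425² = 6.3794 mm².
Length = 31416.7 / 6.3794 = 4924.71 mm = 4.92 m.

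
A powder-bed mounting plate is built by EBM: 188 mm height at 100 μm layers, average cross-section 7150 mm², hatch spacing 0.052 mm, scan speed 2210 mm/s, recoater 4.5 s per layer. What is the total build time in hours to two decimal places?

34.84 hours

Layers = ⌈188/0.1⌉ = 1880.
Per-layer scan distance: 7150 / 0.052 → 137500 mm.
Beam time per layer = 137500 / 2210, so 62.2172 s.
Per-layer time = 62.2172 + 4.5 = 66.7172 s.
1880 layers × 66.7172 s/layer = 125428.336 s, i.e. 34.84 hours.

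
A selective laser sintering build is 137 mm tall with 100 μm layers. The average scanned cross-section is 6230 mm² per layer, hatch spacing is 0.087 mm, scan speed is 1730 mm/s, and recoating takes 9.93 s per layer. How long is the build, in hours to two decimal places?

19.53 hours

Layer count = ceil(137 / 0.1) = 1370.
Scan path per layer = 6230 / 0.087 = 71609.2 mm.
Per-layer scan time: 71609.2 / 1730 → 41.3926 s.
Time per layer: 41.3926 + 9.93 → 51.3226 s.
Total: 1370 × 51.3226 s = 70311.962 s → 19.53 hours.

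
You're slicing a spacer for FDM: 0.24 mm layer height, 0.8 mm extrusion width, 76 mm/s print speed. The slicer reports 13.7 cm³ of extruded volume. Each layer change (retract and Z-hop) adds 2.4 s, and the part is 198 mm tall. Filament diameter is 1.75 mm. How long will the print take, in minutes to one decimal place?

Extrusion cross-section = 0.24 × 0.8 = 0.192 mm².
Toolpath length = 13.7 cm³ / 0.192 mm² = 13700 / 0.192 = 71354.2 mm.
Print-move time = 71354.2 / 76 = 938.9 s.
Number of layers: 198 / 0.24 → 825 (rounded up).
Z-hop total: 825 × 2.4 → 1980 s.
Total = 938.9 + 1980 = 2918.9 s = 48.6 minutes.

48.6 minutes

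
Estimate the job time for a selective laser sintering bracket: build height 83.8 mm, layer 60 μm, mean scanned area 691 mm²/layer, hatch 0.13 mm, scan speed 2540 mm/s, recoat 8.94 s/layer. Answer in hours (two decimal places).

Layer count = ceil(83.8 / 0.06) = 1397.
Per-layer scan distance = 691 / 0.13 = 5315.4 mm.
Scan time per layer = 5315.4 / 2540, so 2.0927 s.
Layer cycle = 2.0927 + 8.94, so 11.0327 s.
1397 layers × 11.0327 s/layer = 15412.6819 s, i.e. 4.28 hours.

4.28 hours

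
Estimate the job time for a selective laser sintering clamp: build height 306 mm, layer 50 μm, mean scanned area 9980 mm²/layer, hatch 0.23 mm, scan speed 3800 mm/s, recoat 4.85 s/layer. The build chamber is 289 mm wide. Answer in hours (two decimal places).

Layer count = ceil(306 / 0.05) = 6120.
Scan path per layer: 9980 / 0.23 → 43391.3 mm.
Laser time per layer: 43391.3 / 3800 → 11.4188 s.
Layer cycle = 11.4188 + 4.85 = 16.2688 s.
6120 layers × 16.2688 s/layer = 99565.056 s, i.e. 27.66 hours.

27.66 hours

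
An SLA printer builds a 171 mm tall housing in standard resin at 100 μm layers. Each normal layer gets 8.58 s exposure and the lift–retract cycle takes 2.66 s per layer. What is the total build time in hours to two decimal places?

5.34 hours

Layers = ⌈171/0.1⌉ = 1710.
Cycle time = 8.58 + 2.66 = 11.24 s.
Build time: 1710 × 11.24 s = 19220.4 s, i.e. 5.34 hours.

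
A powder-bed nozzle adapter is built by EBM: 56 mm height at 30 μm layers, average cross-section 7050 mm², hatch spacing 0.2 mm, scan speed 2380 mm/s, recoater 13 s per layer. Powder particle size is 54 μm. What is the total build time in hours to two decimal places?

14.42 hours

Layer count = ceil(56 / 0.03) = 1867.
Scan path per layer = 7050 / 0.2 = 35250 mm.
Scan time per layer = 35250 / 2380, so 14.8109 s.
Time per layer = 14.8109 + 13 = 27.8109 s.
1867 layers × 27.8109 s/layer = 51922.9503 s, i.e. 14.42 hours.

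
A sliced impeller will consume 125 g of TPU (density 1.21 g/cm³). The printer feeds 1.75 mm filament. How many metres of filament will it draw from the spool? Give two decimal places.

42.95 m

Volume = 125 g / 1.21 g·cm⁻³ = 103.3058 cm³ = 103305.8 mm³.
Filament cross-section = π × (1.75/2)² = 2.4053 mm².
L = V/A = 103305.8/2.4053 = 42949.24 mm → 42.95 m.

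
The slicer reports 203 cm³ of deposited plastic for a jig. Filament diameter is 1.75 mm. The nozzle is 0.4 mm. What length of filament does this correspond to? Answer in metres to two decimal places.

84.40 m

Cross-section of 1.75 mm filament: π·(1.75/2)² = 2.4053 mm².
L = 203000 mm³ / 2.4053 mm² = 84396.96 mm, i.e. 84.40 m.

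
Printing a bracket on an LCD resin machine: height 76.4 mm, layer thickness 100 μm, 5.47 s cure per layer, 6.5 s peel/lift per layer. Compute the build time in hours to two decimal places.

2.54 hours

Layer count = ceil(76.4 / 0.1) = 764.
Per-layer time = 5.47 + 6.5 = 11.97 s.
Total = 764 × 11.97 = 9145.08 s = 2.54 hours.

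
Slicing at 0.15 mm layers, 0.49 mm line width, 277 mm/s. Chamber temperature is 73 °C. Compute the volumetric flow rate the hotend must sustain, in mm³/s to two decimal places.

20.36

A: 0.15 × 0.49 → 0.0735 mm².
Volumetric flow = 277 × 0.0735 = 20.36 mm³/s.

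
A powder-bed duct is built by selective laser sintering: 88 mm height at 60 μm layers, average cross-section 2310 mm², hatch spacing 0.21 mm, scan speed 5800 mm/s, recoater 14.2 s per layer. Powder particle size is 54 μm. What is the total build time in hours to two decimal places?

Layer count = ceil(88 / 0.06) = 1467.
Per-layer scan distance = 2310 / 0.21 = 11000 mm.
Scan time per layer: 11000 / 5800 → 1.8966 s.
Time per layer = 1.8966 + 14.2 = 16.0966 s.
Build time = 1467 × 16.0966 = 23613.7122 s = 6.56 hours.

6.56 hours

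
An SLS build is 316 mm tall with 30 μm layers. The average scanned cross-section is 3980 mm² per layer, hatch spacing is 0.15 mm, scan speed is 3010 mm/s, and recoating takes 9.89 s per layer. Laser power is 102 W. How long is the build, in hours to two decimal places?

54.73 hours

Number of layers: 316 / 0.03 → 10534 (rounded up).
Per-layer scan distance = 3980 / 0.15, so 26533.3 mm.
Laser time per layer: 26533.3 / 3010 → 8.815 s.
Time per layer: 8.815 + 9.89 → 18.705 s.
10534 layers × 18.705 s/layer = 197038.47 s, i.e. 54.73 hours.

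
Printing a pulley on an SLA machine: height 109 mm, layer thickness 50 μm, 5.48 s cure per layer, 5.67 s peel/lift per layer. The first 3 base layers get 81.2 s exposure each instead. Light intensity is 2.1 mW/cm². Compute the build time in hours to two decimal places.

6.82 hours

Layers = ⌈109/0.05⌉ = 2180.
Burn-in layers: 3 × (81.2 + 5.67) → 260.61 s.
Regular layers = 2177 × (5.48 + 5.67), so 24273.55 s.
Total = 260.61 + 24273.55 = 24534.16 s = 6.82 hours.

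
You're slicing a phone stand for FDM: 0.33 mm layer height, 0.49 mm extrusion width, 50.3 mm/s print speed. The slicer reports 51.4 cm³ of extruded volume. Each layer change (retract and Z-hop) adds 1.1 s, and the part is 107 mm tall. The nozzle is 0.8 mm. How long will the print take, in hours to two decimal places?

Extrusion cross-section = 0.33 × 0.49 = 0.1617 mm².
Toolpath length = 51.4 cm³ / 0.1617 mm² = 51400 / 0.1617 = 317872.6 mm.
Time extruding = 317872.6 / 50.3 = 6319.5 s.
Number of layers: 107 / 0.33 → 325 (rounded up).
Layer-change overhead: 325 × 1.1 → 357.5 s.
Altogether 6319.5 + 357.5 = 6677 s, i.e. 1.85 hours.

1.85 hours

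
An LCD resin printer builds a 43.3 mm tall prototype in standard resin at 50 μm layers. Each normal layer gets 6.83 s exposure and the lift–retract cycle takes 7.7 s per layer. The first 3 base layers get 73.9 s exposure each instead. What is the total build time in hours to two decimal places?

Layer count = ceil(43.3 / 0.05) = 866.
Base layers: 3 × (73.9 + 7.7) → 244.8 s.
Regular layers: 863 × (6.83 + 7.7) → 12539.39 s.
Total = 244.8 + 12539.39 = 12784.19 s = 3.55 hours.

3.55 hours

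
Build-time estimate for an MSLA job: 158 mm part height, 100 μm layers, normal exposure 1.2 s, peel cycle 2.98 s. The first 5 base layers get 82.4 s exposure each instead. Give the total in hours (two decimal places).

Layers = ⌈158/0.1⌉ = 1580.
Base layers = 5 × (82.4 + 2.98), so 426.9 s.
Remaining layers = 1575 × (1.2 + 2.98) = 6583.5 s.
Total = 426.9 + 6583.5 = 7010.4 s = 1.95 hours.

1.95 hours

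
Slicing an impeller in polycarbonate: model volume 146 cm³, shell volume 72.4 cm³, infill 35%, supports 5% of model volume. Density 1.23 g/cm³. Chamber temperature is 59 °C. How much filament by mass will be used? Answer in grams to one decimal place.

129.7 g

Volume inside the shell = 146 − 72.4, so 73.6 cm³.
Infill volume = 0.35 × 73.6 = 25.76 cm³.
Support = 0.05 × 146, so 7.3 cm³.
Deposited volume = 72.4 + 25.76 + 7.3, so 105.46 cm³.
Mass: 105.46 × 1.23 → 129.7158 g.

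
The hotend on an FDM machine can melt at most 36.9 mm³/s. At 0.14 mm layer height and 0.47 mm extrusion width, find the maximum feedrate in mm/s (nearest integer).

Extrusion cross-section: 0.14 × 0.47 → 0.0658 mm².
Max speed = 36.9 / 0.0658 = 560.79 ≈ 561 mm/s.

561 mm/s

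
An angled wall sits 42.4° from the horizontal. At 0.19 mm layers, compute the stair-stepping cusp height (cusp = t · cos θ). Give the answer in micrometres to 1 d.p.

140.3 μm

cos(42.4°) = 0.7385, so cusp = 0.19 × 0.7385 = 0.140315 mm → 140.3 μm.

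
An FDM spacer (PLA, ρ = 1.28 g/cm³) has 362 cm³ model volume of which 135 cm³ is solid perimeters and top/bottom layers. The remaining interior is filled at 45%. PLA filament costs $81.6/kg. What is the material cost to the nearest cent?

$24.77

Infill region = 362 − 135 = 227 cm³.
Infill volume: 0.45 × 227 → 102.15 cm³.
Total extruded = 135 + 102.15 = 237.15 cm³.
Mass: 237.15 × 1.28 → 303.552 g.
Cost = 303.552 g / 1000 × $81.6/kg = $24.77.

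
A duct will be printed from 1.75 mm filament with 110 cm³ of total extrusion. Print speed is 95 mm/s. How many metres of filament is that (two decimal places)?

45.73 m

Cross-section of 1.75 mm filament: π·(1.75/2)² = 2.4053 mm².
Length = 110 cm³ / 2.4053 mm² = 110000 / 2.4053 = 45732.34 mm = 45.73 m.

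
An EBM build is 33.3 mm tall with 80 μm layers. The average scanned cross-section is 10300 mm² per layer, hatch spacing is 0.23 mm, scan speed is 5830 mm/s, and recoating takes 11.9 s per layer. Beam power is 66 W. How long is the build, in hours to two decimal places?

Layer count = ceil(33.3 / 0.08) = 417.
Scan path per layer = 10300 / 0.23, so 44782.6 mm.
Scan time per layer = 44782.6 / 5830 = 7.6814 s.
Layer cycle = 7.6814 + 11.9, so 19.5814 s.
Build time = 417 × 19.5814 = 8165.4438 s = 2.27 hours.

2.27 hours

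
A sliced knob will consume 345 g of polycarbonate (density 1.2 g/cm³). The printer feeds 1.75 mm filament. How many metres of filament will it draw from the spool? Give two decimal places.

119.53 m

Extruded volume: 345/1.2 = 287.5 cm³ (287500 mm³).
Filament cross-section = π × (1.75/2)² = 2.4053 mm².
Length = 287500 / 2.4053 = 119527.71 mm = 119.53 m.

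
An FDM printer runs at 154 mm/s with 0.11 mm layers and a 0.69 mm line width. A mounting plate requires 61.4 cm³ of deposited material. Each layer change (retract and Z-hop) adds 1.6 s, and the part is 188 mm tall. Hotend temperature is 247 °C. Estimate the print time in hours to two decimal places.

Extrusion cross-section = 0.11 × 0.69, so 0.0759 mm².
Toolpath length = 61.4 cm³ / 0.0759 mm² = 61400 / 0.0759 = 808959.2 mm.
Print-move time: 808959.2 / 154 → 5253 s.
Layer count = ceil(188 / 0.11) = 1710.
Non-print overhead = 1710 × 1.6 = 2736 s.
Altogether 5253 + 2736 = 7989 s, i.e. 2.22 hours.

2.22 hours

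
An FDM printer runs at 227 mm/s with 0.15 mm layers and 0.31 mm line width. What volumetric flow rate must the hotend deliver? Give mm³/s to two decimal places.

Extrusion cross-section: 0.15 × 0.31 → 0.0465 mm².
Q = v·A = 227 × 0.0465 = 10.56 mm³/s.

10.56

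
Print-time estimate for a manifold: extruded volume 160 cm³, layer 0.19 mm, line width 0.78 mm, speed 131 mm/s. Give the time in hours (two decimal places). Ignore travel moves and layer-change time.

2.29 hours

Bead cross-section: 0.19 × 0.78 → 0.1482 mm².
Total extruded path = 160000/0.1482 = 1079622.1 mm.
Print-move time = 1079622.1 / 131, so 8241.4 s.
Converting: 8241.4 s = 2.29 hours.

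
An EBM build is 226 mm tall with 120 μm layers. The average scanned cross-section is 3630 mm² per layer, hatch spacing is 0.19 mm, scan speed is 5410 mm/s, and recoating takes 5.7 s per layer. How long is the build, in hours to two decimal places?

Layers = ⌈226/0.12⌉ = 1884.
Scan path per layer = 3630 / 0.19, so 19105.3 mm.
Beam time per layer: 19105.3 / 5410 → 3.5315 s.
Time per layer = 3.5315 + 5.7 = 9.2315 s.
1884 layers × 9.2315 s/layer = 17392.146 s, i.e. 4.83 hours.

4.83 hours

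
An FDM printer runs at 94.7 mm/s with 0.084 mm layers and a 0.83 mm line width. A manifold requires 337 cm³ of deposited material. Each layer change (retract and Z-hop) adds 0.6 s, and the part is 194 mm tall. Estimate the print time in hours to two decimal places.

14.56 hours

Bead cross-section = 0.084 × 0.83, so 0.06972 mm².
Path length: 337000 mm³ / 0.06972 mm² → 4833620.2 mm.
Print-move time: 4833620.2 / 94.7 → 51041.4 s.
Number of layers: 194 / 0.084 → 2310 (rounded up).
Layer-change overhead: 2310 × 0.6 → 1386 s.
Total = 51041.4 + 1386 = 52427.4 s = 14.56 hours.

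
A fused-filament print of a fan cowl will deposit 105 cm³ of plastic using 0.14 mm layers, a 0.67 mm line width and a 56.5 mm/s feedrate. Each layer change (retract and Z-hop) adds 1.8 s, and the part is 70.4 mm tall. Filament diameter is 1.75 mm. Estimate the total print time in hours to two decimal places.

Line area = 0.14 × 0.67 = 0.0938 mm².
Toolpath length = 105 cm³ / 0.0938 mm² = 105000 / 0.0938 = 1119403 mm.
Print-move time: 1119403 / 56.5 → 19812.4 s.
Layer count = ceil(70.4 / 0.14) = 503.
Z-hop total = 503 × 1.8 = 905.4 s.
Altogether 19812.4 + 905.4 = 20717.8 s, i.e. 5.75 hours.

5.75 hours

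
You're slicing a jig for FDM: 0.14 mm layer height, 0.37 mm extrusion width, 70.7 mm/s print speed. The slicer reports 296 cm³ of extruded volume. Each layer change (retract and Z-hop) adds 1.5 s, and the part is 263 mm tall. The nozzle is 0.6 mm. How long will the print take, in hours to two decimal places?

Extrusion cross-section = 0.14 × 0.37, so 0.0518 mm².
Toolpath length = 296 cm³ / 0.0518 mm² = 296000 / 0.0518 = 5714285.7 mm.
Print-move time = 5714285.7 / 70.7, so 80824.4 s.
Layer count = ceil(263 / 0.14) = 1879.
Non-print overhead = 1879 × 1.5, so 2818.5 s.
Altogether 80824.4 + 2818.5 = 83642.9 s, i.e. 23.23 hours.

23.23 hours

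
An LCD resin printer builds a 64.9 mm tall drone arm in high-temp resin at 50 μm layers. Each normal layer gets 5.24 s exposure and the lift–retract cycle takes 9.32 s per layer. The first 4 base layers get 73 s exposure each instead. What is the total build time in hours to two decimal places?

5.32 hours

Number of layers: 64.9 / 0.05 → 1298 (rounded up).
Bottom layers = 4 × (73 + 9.32) = 329.28 s.
Regular layers: 1294 × (5.24 + 9.32) → 18840.64 s.
Total = 329.28 + 18840.64 = 19169.92 s = 5.32 hours.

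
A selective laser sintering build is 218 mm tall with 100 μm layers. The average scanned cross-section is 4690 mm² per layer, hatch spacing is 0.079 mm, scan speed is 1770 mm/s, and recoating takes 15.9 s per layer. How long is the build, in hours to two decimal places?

29.94 hours

Number of layers: 218 / 0.1 → 2180 (rounded up).
Scan path per layer = 4690 / 0.079 = 59367.1 mm.
Laser time per layer: 59367.1 / 1770 → 33.5407 s.
Time per layer: 33.5407 + 15.9 → 49.4407 s.
Build time = 2180 × 49.4407 = 107780.726 s = 29.94 hours.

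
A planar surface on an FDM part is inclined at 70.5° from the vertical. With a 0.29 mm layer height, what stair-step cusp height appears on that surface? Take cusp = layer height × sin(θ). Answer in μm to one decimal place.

Cusp = layer height × sin(70.5°) = 0.29 × 0.9426 = 0.273354 mm = 273.4 μm.

273.4 μm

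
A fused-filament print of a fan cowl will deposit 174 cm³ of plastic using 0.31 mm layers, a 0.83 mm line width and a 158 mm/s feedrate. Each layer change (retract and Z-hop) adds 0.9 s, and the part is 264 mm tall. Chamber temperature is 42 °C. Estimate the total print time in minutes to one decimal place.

84.1 minutes

Extrusion cross-section: 0.31 × 0.83 → 0.2573 mm².
Path length: 174000 mm³ / 0.2573 mm² → 676253.4 mm.
Print-move time: 676253.4 / 158 → 4280.1 s.
Layer count = ceil(264 / 0.31) = 852.
Z-hop total = 852 × 0.9, so 766.8 s.
Total = 4280.1 + 766.8 = 5046.9 s = 84.1 minutes.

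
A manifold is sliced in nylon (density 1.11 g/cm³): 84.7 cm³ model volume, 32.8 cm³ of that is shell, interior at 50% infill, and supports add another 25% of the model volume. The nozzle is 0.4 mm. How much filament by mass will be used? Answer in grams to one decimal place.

Infill region = 84.7 − 32.8 = 51.9 cm³.
Infill volume: 0.50 × 51.9 → 25.95 cm³.
Support = 0.25 × 84.7 = 21.175 cm³.
Deposited volume: 32.8 + 25.95 + 21.175 → 79.925 cm³.
Mass = 79.925 × 1.11 = 88.71675 g.

88.7 g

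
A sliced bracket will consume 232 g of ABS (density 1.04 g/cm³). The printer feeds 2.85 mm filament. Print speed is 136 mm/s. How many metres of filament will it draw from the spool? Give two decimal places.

34.97 m

Volume = 232 g / 1.04 g·cm⁻³ = 223.0769 cm³ = 223076.9 mm³.
Filament cross-section = π × (2.85/2)² = 6.3794 mm².
Length = 223076.9 / 6.3794 = 34968.32 mm = 34.97 m.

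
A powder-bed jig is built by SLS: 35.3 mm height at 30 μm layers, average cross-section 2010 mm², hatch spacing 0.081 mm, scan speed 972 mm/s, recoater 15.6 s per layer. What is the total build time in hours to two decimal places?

Layers = ⌈35.3/0.03⌉ = 1177.
Hatch length per layer: 2010 / 0.081 → 24814.8 mm.
Scan time per layer: 24814.8 / 972 → 25.5296 s.
Per-layer time = 25.5296 + 15.6, so 41.1296 s.
1177 layers × 41.1296 s/layer = 48409.5392 s, i.e. 13.45 hours.

13.45 hours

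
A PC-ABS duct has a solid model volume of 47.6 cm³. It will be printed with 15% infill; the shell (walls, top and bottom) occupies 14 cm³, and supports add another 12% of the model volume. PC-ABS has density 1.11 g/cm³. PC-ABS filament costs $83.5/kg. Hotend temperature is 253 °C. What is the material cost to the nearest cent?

$2.29

Volume inside the shell = 47.6 − 14 = 33.6 cm³.
Infill deposited: 0.15 × 33.6 → 5.04 cm³.
Support: 0.12 × 47.6 → 5.712 cm³.
Total printed volume = 14 + 5.04 + 5.712, so 24.752 cm³.
Mass = 24.752 × 1.11, so 27.47472 g.
Cost = 27.47472 g / 1000 × $83.5/kg = $2.29.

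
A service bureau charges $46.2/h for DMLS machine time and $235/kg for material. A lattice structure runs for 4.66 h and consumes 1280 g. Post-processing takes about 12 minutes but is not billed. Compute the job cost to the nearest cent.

Time charge = 46.2 × 4.66, so $215.292.
Material charge: 235 × 1280/1000 → $300.80.
Job cost: 215.292 + 300.80 = 516.092 ≈ $516.09.

$516.09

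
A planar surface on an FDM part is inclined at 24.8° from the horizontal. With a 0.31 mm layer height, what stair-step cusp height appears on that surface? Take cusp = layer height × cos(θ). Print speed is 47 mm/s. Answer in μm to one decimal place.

h_c = t·cos θ = 0.31 × 0.9078 = 0.281418 mm (281.4 μm).

281.4 μm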